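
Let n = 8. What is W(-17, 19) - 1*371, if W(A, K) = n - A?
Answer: -346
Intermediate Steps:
W(A, K) = 8 - A
W(-17, 19) - 1*371 = (8 - 1*(-17)) - 1*371 = (8 + 17) - 371 = 25 - 371 = -346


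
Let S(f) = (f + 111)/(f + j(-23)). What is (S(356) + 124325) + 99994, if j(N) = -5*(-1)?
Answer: 80979626/361 ≈ 2.2432e+5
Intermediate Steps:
j(N) = 5
S(f) = (111 + f)/(5 + f) (S(f) = (f + 111)/(f + 5) = (111 + f)/(5 + f))
(S(356) + 124325) + 99994 = ((111 + 356)/(5 + 356) + 124325) + 99994 = (467/361 + 124325) + 99994 = 44881792/361 + 99994 = 80979626/361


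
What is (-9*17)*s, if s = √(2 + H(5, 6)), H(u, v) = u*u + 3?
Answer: -153*√30 ≈ -838.02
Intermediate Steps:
H(u, v) = 3 + u² (H(u, v) = u² + 3 = 3 + u²)
s = √30 (s = √(2 + (3 + 5²)) = √(2 + (3 + 25)) = √(2 + 28) = √30 ≈ 5.4772)
(-9*17)*s = (-9*17)*√30 = -153*√30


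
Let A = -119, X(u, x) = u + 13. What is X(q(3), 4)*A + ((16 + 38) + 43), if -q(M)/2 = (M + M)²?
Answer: 7118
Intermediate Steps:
q(M) = -8*M² (q(M) = -2*(M + M)² = -2*4*M² = -8*M²)
X(u, x) = 13 + u
X(q(3), 4)*A + ((16 + 38) + 43) = (13 - 8*3²)*(-119) + ((16 + 38) + 43) = (13 - 8*9)*(-119) + (54 + 43) = (13 - 72)*(-119) + 97 = -59*(-119) + 97 = 7021 + 97 = 7118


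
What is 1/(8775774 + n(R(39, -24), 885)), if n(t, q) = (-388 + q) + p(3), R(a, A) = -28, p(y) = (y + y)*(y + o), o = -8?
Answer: 1/8776241 ≈ 1.1394e-7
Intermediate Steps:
p(y) = 2*y*(-8 + y) (p(y) = (y + y)*(y - 8) = (2*y)*(-8 + y) = 2*y*(-8 + y))
n(t, q) = -418 + q (n(t, q) = (-388 + q) + 2*3*(-8 + 3) = (-388 + q) + 2*3*(-5) = (-388 + q) - 30 = -418 + q)
1/(8775774 + n(R(39, -24), 885)) = 1/(8775774 + (-418 + 885)) = 1/(8775774 + 467) = 1/8776241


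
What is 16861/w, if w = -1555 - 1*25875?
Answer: -1297/2110 ≈ -0.61469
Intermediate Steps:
w = -27430 (w = -1555 - 25875 = -27430)
16861/w = 16861/(-27430) = 16861*(-1/27430) = -1297/2110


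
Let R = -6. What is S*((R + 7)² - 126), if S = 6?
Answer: -750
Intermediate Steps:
S*((R + 7)² - 126) = 6*((-6 + 7)² - 126) = 6*(1² - 126) = 6*(1 - 126) = 6*(-125) = -750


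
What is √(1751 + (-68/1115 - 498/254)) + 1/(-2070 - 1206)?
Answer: -1/3276 + 2*√8767618153705/141605 ≈ 41.820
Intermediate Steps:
√(1751 + (-68/1115 - 498/254)) + 1/(-2070 - 1206) = √(1751 + (-68*1/1115 - 498*1/254)) + 1/(-3276) = √(1751 + (-68/1115 - 249/127)) - 1/3276 = √(1751 - 286271/141605) - 1/3276 = √(247664084/141605) - 1/3276 = 2*√8767618153705/141605 - 1/3276 = -1/3276 + 2*√8767618153705/141605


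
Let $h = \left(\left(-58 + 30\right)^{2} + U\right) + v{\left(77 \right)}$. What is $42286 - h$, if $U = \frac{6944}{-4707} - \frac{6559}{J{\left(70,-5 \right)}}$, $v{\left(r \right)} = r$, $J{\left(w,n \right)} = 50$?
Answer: $\frac{9780594163}{235350} \approx 41558.0$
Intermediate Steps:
$U = - \frac{31220413}{235350}$ ($U = \frac{6944}{-4707} - \frac{6559}{50} = 6944 \left(- \frac{1}{4707}\right) - \frac{6559}{50} = - \frac{6944}{4707} - \frac{6559}{50} = - \frac{31220413}{235350} \approx -132.66$)
$h = \frac{171415937}{235350}$ ($h = \left(\left(-58 + 30\right)^{2} - \frac{31220413}{235350}\right) + 77 = \left(\left(-28\right)^{2} - \frac{31220413}{235350}\right) + 77 = \left(784 - \frac{31220413}{235350}\right) + 77 = \frac{153293987}{235350} + 77 = \frac{171415937}{235350} \approx 728.34$)
$42286 - h = 42286 - \frac{171415937}{235350} = \frac{9780594163}{235350}$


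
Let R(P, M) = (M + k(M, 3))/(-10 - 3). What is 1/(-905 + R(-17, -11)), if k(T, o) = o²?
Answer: -13/11763 ≈ -0.0011052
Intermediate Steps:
R(P, M) = -9/13 - M/13 (R(P, M) = (M + 3²)/(-10 - 3) = (M + 9)/(-13) = (9 + M)*(-1/13) = -9/13 - M/13)
1/(-905 + R(-17, -11)) = 1/(-905 + (-9/13 - 1/13*(-11))) = 1/(-905 + (-9/13 + 11/13)) = 1/(-905 + 2/13) = 1/(-11763/13) = -13/11763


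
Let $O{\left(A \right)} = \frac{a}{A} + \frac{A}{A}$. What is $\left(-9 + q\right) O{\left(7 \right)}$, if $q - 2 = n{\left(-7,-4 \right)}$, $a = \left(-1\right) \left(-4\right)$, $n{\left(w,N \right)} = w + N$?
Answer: $- \frac{198}{7} \approx -28.286$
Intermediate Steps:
$n{\left(w,N \right)} = N + w$
$a = 4$
$q = -9$ ($q = 2 - 11 = -9$)
$O{\left(A \right)} = 1 + \frac{4}{A}$ ($O{\left(A \right)} = \frac{4}{A} + \frac{A}{A} = \frac{4}{A} + 1 = 1 + \frac{4}{A}$)
$\left(-9 + q\right) O{\left(7 \right)} = \left(-9 - 9\right) \frac{4 + 7}{7} = - 18 \cdot \frac{1}{7} \cdot 11 = \left(-18\right) \frac{11}{7} = - \frac{198}{7}$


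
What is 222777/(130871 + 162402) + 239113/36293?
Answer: 78210632510/10643756989 ≈ 7.3480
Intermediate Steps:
222777/(130871 + 162402) + 239113/36293 = 222777/293273 + 239113*(1/36293) = 222777*(1/293273) + 239113/36293 = 222777/293273 + 239113/36293 = 78210632510/10643756989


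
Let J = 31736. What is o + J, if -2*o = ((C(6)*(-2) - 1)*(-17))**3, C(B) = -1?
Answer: 68385/2 ≈ 34193.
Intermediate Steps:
o = 4913/2 (o = -(-4913*(-1*(-2) - 1)**3)/2 = -(-4913*(2 - 1)**3)/2 = -(1*(-17))**3/2 = -1/2*(-17)**3 = -1/2*(-4913) = 4913/2 ≈ 2456.5)
o + J = 4913/2 + 31736 = 68385/2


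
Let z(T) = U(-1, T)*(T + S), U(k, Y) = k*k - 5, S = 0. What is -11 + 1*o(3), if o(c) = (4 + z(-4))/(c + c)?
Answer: -23/3 ≈ -7.6667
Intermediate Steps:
U(k, Y) = -5 + k² (U(k, Y) = k² - 5 = -5 + k²)
z(T) = -4*T (z(T) = (-5 + (-1)²)*(T + 0) = (-5 + 1)*T = -4*T)
o(c) = 10/c (o(c) = (4 - 4*(-4))/(c + c) = (4 + 16)/((2*c)) = 20*(1/(2*c)) = 10/c)
-11 + 1*o(3) = -11 + 1*(10/3) = -11 + 10/3 = -23/3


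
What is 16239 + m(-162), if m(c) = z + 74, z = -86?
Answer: 16227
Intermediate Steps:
m(c) = -12 (m(c) = -86 + 74 = -12)
16239 + m(-162) = 16239 - 12 = 16227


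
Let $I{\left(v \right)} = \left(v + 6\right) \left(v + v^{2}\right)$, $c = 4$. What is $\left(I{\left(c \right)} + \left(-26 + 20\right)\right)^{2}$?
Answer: $37636$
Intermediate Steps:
$I{\left(v \right)} = \left(6 + v\right) \left(v + v^{2}\right)$
$\left(I{\left(c \right)} + \left(-26 + 20\right)\right)^{2} = \left(4 \left(6 + 4^{2} + 7 \cdot 4\right) + \left(-26 + 20\right)\right)^{2} = \left(4 \left(6 + 16 + 28\right) - 6\right)^{2} = \left(4 \cdot 50 - 6\right)^{2} = \left(200 - 6\right)^{2} = 194^{2} = 37636$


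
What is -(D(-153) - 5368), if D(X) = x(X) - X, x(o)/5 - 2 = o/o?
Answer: 5200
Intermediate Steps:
x(o) = 15 (x(o) = 10 + 5*(o/o) = 10 + 5*1 = 10 + 5 = 15)
D(X) = 15 - X
-(D(-153) - 5368) = -((15 - 1*(-153)) - 5368) = -((15 + 153) - 5368) = -(168 - 5368) = -1*(-5200) = 5200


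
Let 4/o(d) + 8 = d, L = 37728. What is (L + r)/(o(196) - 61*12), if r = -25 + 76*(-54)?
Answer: -1579153/34403 ≈ -45.902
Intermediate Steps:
o(d) = 4/(-8 + d)
r = -4129 (r = -25 - 4104 = -4129)
(L + r)/(o(196) - 61*12) = (37728 - 4129)/(4/(-8 + 196) - 61*12) = 33599/(4/188 - 732) = 33599/(4*(1/188) - 732) = 33599/(1/47 - 732) = 33599/(-34403/47) = 33599*(-47/34403) = -1579153/34403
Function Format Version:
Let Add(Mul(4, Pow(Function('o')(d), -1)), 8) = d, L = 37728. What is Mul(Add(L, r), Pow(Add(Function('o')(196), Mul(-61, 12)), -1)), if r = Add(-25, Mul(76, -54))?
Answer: Rational(-1579153, 34403) ≈ -45.902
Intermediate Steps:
Function('o')(d) = Mul(4, Pow(Add(-8, d), -1))
r = -4129 (r = Add(-25, -4104) = -4129)
Mul(Add(L, r), Pow(Add(Function('o')(196), Mul(-61, 12)), -1)) = Mul(Add(37728, -4129), Pow(Add(Mul(4, Pow(Add(-8, 196), -1)), Mul(-61, 12)), -1)) = Mul(33599, Pow(Add(Mul(4, Pow(188, -1)), -732), -1)) = Mul(33599, Pow(Add(Mul(4, Rational(1, 188)), -732), -1)) = Mul(33599, Pow(Add(Rational(1, 47), -732), -1)) = Mul(33599, Pow(Rational(-34403, 47), -1)) = Mul(33599, Rational(-47, 34403)) = Rational(-1579153, 34403)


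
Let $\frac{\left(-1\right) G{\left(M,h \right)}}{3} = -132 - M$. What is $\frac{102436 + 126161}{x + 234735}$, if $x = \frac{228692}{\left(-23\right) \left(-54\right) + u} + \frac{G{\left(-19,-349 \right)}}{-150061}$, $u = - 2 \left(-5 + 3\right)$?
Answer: $\frac{21371077021791}{21962065048114} \approx 0.97309$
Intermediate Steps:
$G{\left(M,h \right)} = 396 + 3 M$ ($G{\left(M,h \right)} = - 3 \left(-132 - M\right) = 396 + 3 M$)
$u = 4$ ($u = \left(-2\right) \left(-2\right) = 4$)
$x = \frac{17158663909}{93488003}$ ($x = \frac{228692}{\left(-23\right) \left(-54\right) + 4} + \frac{396 + 3 \left(-19\right)}{-150061} = \frac{228692}{1242 + 4} + \left(396 - 57\right) \left(- \frac{1}{150061}\right) = \frac{228692}{1246} + 339 \left(- \frac{1}{150061}\right) = 228692 \cdot \frac{1}{1246} - \frac{339}{150061} = \frac{114346}{623} - \frac{339}{150061} = \frac{17158663909}{93488003} \approx 183.54$)
$\frac{102436 + 126161}{x + 234735} = \frac{102436 + 126161}{\frac{17158663909}{93488003} + 234735} = \frac{228597}{\frac{21962065048114}{93488003}} = 228597 \cdot \frac{93488003}{21962065048114} = \frac{21371077021791}{21962065048114}$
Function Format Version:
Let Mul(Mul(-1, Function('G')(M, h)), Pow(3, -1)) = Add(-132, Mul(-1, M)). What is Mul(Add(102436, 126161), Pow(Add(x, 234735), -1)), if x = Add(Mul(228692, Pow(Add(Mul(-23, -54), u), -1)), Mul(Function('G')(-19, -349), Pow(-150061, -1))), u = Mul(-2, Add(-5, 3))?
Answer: Rational(21371077021791, 21962065048114) ≈ 0.97309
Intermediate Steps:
Function('G')(M, h) = Add(396, Mul(3, M)) (Function('G')(M, h) = Mul(-3, Add(-132, Mul(-1, M))) = Add(396, Mul(3, M)))
u = 4 (u = Mul(-2, -2) = 4)
x = Rational(17158663909, 93488003) (x = Add(Mul(228692, Pow(Add(Mul(-23, -54), 4), -1)), Mul(Add(396, Mul(3, -19)), Pow(-150061, -1))) = Add(Mul(228692, Pow(Add(1242, 4), -1)), Mul(Add(396, -57), Rational(-1, 150061))) = Add(Mul(228692, Pow(1246, -1)), Mul(339, Rational(-1, 150061))) = Add(Mul(228692, Rational(1, 1246)), Rational(-339, 150061)) = Add(Rational(114346, 623), Rational(-339, 150061)) = Rational(17158663909, 93488003) ≈ 183.54)
Mul(Add(102436, 126161), Pow(Add(x, 234735), -1)) = Mul(Add(102436, 126161), Pow(Add(Rational(17158663909, 93488003), 234735), -1)) = Mul(228597, Pow(Rational(21962065048114, 93488003), -1)) = Mul(228597, Rational(93488003, 21962065048114)) = Rational(21371077021791, 21962065048114)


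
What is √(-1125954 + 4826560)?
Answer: √3700606 ≈ 1923.7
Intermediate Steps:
√(-1125954 + 4826560) = √3700606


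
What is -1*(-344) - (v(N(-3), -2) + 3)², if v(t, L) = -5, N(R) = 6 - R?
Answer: 340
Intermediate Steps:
-1*(-344) - (v(N(-3), -2) + 3)² = -1*(-344) - (-5 + 3)² = 344 - 1*(-2)² = 344 - 1*4 = 344 - 4 = 340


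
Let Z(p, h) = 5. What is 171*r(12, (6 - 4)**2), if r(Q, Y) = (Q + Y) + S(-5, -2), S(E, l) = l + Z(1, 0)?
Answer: 3249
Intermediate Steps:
S(E, l) = 5 + l (S(E, l) = l + 5 = 5 + l)
r(Q, Y) = 3 + Q + Y (r(Q, Y) = (Q + Y) + (5 - 2) = (Q + Y) + 3 = 3 + Q + Y)
171*r(12, (6 - 4)**2) = 171*(3 + 12 + (6 - 4)**2) = 171*(3 + 12 + 2**2) = 171*(3 + 12 + 4) = 171*19 = 3249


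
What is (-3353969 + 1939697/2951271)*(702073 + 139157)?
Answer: -925209944623189940/327919 ≈ -2.8215e+12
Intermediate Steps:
(-3353969 + 1939697/2951271)*(702073 + 139157) = (-3353969 + 1939697*(1/2951271))*841230 = (-3353969 + 1939697/2951271)*841230 = -9898469504902/2951271*841230 = -925209944623189940/327919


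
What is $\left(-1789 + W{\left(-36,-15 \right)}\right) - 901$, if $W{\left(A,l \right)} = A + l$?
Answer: $-2741$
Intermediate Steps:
$\left(-1789 + W{\left(-36,-15 \right)}\right) - 901 = \left(-1789 - 51\right) - 901 = -1840 - 901 = -2741$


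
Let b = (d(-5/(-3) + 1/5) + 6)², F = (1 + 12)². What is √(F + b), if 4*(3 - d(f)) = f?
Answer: √54409/15 ≈ 15.550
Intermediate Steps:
d(f) = 3 - f/4
F = 169 (F = 13² = 169)
b = 16384/225 (b = ((3 - (-5/(-3) + 1/5)/4) + 6)² = ((3 - (-5*(-⅓) + 1*(⅕))/4) + 6)² = ((3 - (5/3 + ⅕)/4) + 6)² = ((3 - ¼*28/15) + 6)² = ((3 - 7/15) + 6)² = (38/15 + 6)² = (128/15)² = 16384/225 ≈ 72.818)
√(F + b) = √(169 + 16384/225) = √(54409/225) = √54409/15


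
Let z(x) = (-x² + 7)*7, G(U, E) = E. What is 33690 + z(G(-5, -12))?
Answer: 32731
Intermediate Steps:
z(x) = 49 - 7*x² (z(x) = (7 - x²)*7 = 49 - 7*x²)
33690 + z(G(-5, -12)) = 33690 + (49 - 7*(-12)²) = 33690 + (49 - 7*144) = 33690 + (49 - 1008) = 33690 - 959 = 32731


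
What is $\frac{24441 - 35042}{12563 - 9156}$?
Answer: $- \frac{10601}{3407} \approx -3.1115$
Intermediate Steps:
$\frac{24441 - 35042}{12563 - 9156} = - \frac{10601}{3407}$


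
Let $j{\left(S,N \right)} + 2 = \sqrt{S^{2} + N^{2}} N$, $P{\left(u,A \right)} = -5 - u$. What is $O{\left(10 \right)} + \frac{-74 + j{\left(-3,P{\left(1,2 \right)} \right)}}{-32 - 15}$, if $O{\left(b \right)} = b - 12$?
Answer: $- \frac{18}{47} + \frac{18 \sqrt{5}}{47} \approx 0.47339$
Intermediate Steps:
$O{\left(b \right)} = -12 + b$ ($O{\left(b \right)} = b - 12 = -12 + b$)
$j{\left(S,N \right)} = -2 + N \sqrt{N^{2} + S^{2}}$ ($j{\left(S,N \right)} = -2 + \sqrt{S^{2} + N^{2}} N = -2 + \sqrt{N^{2} + S^{2}} N = -2 + N \sqrt{N^{2} + S^{2}}$)
$O{\left(10 \right)} + \frac{-74 + j{\left(-3,P{\left(1,2 \right)} \right)}}{-32 - 15} = \left(-12 + 10\right) + \frac{-74 + \left(-2 + \left(-5 - 1\right) \sqrt{\left(-5 - 1\right)^{2} + \left(-3\right)^{2}}\right)}{-32 - 15} = -2 + \frac{-74 + \left(-2 + \left(-5 - 1\right) \sqrt{\left(-5 - 1\right)^{2} + 9}\right)}{-47} = -2 + \left(-74 - \left(2 + 6 \sqrt{\left(-6\right)^{2} + 9}\right)\right) \left(- \frac{1}{47}\right) = -2 + \left(-74 - \left(2 + 6 \sqrt{36 + 9}\right)\right) \left(- \frac{1}{47}\right) = -2 + \left(-74 - \left(2 + 6 \sqrt{45}\right)\right) \left(- \frac{1}{47}\right) = -2 + \left(-74 - \left(2 + 6 \cdot 3 \sqrt{5}\right)\right) \left(- \frac{1}{47}\right) = -2 + \left(-74 - \left(2 + 18 \sqrt{5}\right)\right) \left(- \frac{1}{47}\right) = -2 + \left(-76 - 18 \sqrt{5}\right) \left(- \frac{1}{47}\right) = -2 + \left(\frac{76}{47} + \frac{18 \sqrt{5}}{47}\right) = - \frac{18}{47} + \frac{18 \sqrt{5}}{47}$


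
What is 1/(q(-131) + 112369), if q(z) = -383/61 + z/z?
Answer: 61/6854187 ≈ 8.8997e-6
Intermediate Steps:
q(z) = -322/61 (q(z) = -383*1/61 + 1 = -383/61 + 1 = -322/61)
1/(q(-131) + 112369) = 1/(-322/61 + 112369) = 1/(6854187/61) = 61/6854187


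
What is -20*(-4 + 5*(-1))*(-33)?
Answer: -5940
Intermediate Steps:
-20*(-4 + 5*(-1))*(-33) = -20*(-4 - 5)*(-33) = -20*(-9)*(-33) = 180*(-33) = -5940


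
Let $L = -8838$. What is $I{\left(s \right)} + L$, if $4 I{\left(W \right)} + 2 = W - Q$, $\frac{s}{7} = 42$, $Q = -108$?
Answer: $-8738$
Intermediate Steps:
$s = 294$ ($s = 7 \cdot 42 = 294$)
$I{\left(W \right)} = \frac{53}{2} + \frac{W}{4}$ ($I{\left(W \right)} = - \frac{1}{2} + \frac{W - -108}{4} = - \frac{1}{2} + \frac{W + 108}{4} = - \frac{1}{2} + \frac{108 + W}{4} = - \frac{1}{2} + \left(27 + \frac{W}{4}\right) = \frac{53}{2} + \frac{W}{4}$)
$I{\left(s \right)} + L = \left(\frac{53}{2} + \frac{1}{4} \cdot 294\right) - 8838 = \left(\frac{53}{2} + \frac{147}{2}\right) - 8838 = 100 - 8838 = -8738$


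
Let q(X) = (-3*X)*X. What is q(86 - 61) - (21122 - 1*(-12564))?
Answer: -35561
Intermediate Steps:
q(X) = -3*X²
q(86 - 61) - (21122 - 1*(-12564)) = -3*(86 - 61)² - (21122 - 1*(-12564)) = -3*25² - (21122 + 12564) = -3*625 - 1*33686 = -1875 - 33686 = -35561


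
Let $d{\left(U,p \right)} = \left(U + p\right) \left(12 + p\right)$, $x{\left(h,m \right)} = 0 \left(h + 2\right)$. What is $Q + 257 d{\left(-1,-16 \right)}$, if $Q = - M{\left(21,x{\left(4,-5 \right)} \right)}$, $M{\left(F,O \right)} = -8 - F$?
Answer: $17505$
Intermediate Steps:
$x{\left(h,m \right)} = 0$ ($x{\left(h,m \right)} = 0 \left(2 + h\right) = 0$)
$Q = 29$ ($Q = - (-8 - 21) = \left(-1\right) \left(-29\right) = 29$)
$d{\left(U,p \right)} = \left(12 + p\right) \left(U + p\right)$
$Q + 257 d{\left(-1,-16 \right)} = 29 + 257 \left(\left(-16\right)^{2} + 12 \left(-1\right) + 12 \left(-16\right) - -16\right) = 29 + 257 \left(256 - 12 - 192 + 16\right) = 29 + 257 \cdot 68 = 29 + 17476 = 17505$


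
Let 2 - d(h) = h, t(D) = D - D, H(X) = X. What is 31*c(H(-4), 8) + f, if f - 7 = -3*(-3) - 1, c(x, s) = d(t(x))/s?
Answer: 91/4 ≈ 22.750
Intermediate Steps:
t(D) = 0
d(h) = 2 - h
c(x, s) = 2/s (c(x, s) = (2 - 1*0)/s = (2 + 0)/s = 2/s)
f = 15 (f = 7 + (-3*(-3) - 1) = 7 + (9 - 1) = 7 + 8 = 15)
31*c(H(-4), 8) + f = 31*(2/8) + 15 = 31*(2*(⅛)) + 15 = 31*(¼) + 15 = 31/4 + 15 = 91/4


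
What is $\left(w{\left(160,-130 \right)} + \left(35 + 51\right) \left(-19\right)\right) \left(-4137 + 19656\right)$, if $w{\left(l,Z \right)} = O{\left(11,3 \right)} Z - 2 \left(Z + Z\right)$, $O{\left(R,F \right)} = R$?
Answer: $-39480336$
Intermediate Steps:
$w{\left(l,Z \right)} = 7 Z$ ($w{\left(l,Z \right)} = 11 Z - 2 \left(Z + Z\right) = 11 Z - 2 \cdot 2 Z = 11 Z - 4 Z = 7 Z$)
$\left(w{\left(160,-130 \right)} + \left(35 + 51\right) \left(-19\right)\right) \left(-4137 + 19656\right) = \left(7 \left(-130\right) + \left(35 + 51\right) \left(-19\right)\right) \left(-4137 + 19656\right) = \left(-910 + 86 \left(-19\right)\right) 15519 = \left(-910 - 1634\right) 15519 = \left(-2544\right) 15519 = -39480336$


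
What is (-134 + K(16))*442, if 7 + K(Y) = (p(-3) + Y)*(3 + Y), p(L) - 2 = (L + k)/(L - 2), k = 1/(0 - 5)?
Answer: 2355418/25 ≈ 94217.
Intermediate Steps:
k = -1/5 (k = 1/(-5) = -1/5 ≈ -0.20000)
p(L) = 2 + (-1/5 + L)/(-2 + L) (p(L) = 2 + (L - 1/5)/(L - 2) = 2 + (-1/5 + L)/(-2 + L))
K(Y) = -7 + (3 + Y)*(66/25 + Y) (K(Y) = -7 + (3*(-7 + 5*(-3))/(5*(-2 - 3)) + Y)*(3 + Y) = -7 + ((3/5)*(-7 - 15)/(-5) + Y)*(3 + Y) = -7 + ((3/5)*(-1/5)*(-22) + Y)*(3 + Y) = -7 + (66/25 + Y)*(3 + Y) = -7 + (3 + Y)*(66/25 + Y))
(-134 + K(16))*442 = (-134 + (23/25 + 16**2 + (141/25)*16))*442 = (-134 + (23/25 + 256 + 2256/25))*442 = (-134 + 8679/25)*442 = (5329/25)*442 = 2355418/25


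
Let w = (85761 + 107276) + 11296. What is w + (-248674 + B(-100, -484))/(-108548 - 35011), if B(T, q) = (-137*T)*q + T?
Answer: 2256978517/11043 ≈ 2.0438e+5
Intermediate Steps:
w = 204333 (w = 193037 + 11296 = 204333)
B(T, q) = T - 137*T*q (B(T, q) = -137*T*q + T = T - 137*T*q)
w + (-248674 + B(-100, -484))/(-108548 - 35011) = 204333 + (-248674 - 100*(1 - 137*(-484)))/(-108548 - 35011) = 204333 + (-248674 - 100*(1 + 66308))/(-143559) = 204333 + (-248674 - 100*66309)*(-1/143559) = 204333 + (-248674 - 6630900)*(-1/143559) = 204333 - 6879574*(-1/143559) = 204333 + 529198/11043 = 2256978517/11043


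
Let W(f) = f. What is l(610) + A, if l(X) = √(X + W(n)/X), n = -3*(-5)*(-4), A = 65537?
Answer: 65537 + 2*√567361/61 ≈ 65562.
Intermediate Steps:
n = -60 (n = 15*(-4) = -60)
l(X) = √(X - 60/X)
l(610) + A = √(610 - 60/610) + 65537 = √(610 - 60*1/610) + 65537 = √(610 - 6/61) + 65537 = √(37204/61) + 65537 = 2*√567361/61 + 65537 = 65537 + 2*√567361/61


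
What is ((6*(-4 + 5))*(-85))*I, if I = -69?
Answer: 35190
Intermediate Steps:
((6*(-4 + 5))*(-85))*I = ((6*(-4 + 5))*(-85))*(-69) = ((6*1)*(-85))*(-69) = (6*(-85))*(-69) = -510*(-69) = 35190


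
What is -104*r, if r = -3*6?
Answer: 1872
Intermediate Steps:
r = -18
-104*r = -104*(-18) = 1872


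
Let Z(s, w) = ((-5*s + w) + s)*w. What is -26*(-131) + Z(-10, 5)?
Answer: 3631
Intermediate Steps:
Z(s, w) = w*(w - 4*s) (Z(s, w) = ((w - 5*s) + s)*w = (w - 4*s)*w = w*(w - 4*s))
-26*(-131) + Z(-10, 5) = -26*(-131) + 5*(5 - 4*(-10)) = 3406 + 5*(5 + 40) = 3406 + 5*45 = 3406 + 225 = 3631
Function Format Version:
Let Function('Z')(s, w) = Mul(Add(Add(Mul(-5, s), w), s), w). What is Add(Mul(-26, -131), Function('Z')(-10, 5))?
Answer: 3631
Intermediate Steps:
Function('Z')(s, w) = Mul(w, Add(w, Mul(-4, s))) (Function('Z')(s, w) = Mul(Add(Add(w, Mul(-5, s)), s), w) = Mul(Add(w, Mul(-4, s)), w) = Mul(w, Add(w, Mul(-4, s))))
Add(Mul(-26, -131), Function('Z')(-10, 5)) = Add(Mul(-26, -131), Mul(5, Add(5, Mul(-4, -10)))) = Add(3406, Mul(5, Add(5, 40))) = Add(3406, Mul(5, 45)) = Add(3406, 225) = 3631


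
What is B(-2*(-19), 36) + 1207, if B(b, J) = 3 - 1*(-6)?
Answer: 1216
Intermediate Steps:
B(b, J) = 9 (B(b, J) = 3 + 6 = 9)
B(-2*(-19), 36) + 1207 = 9 + 1207 = 1216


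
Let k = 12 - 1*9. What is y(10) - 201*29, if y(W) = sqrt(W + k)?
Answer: -5829 + sqrt(13) ≈ -5825.4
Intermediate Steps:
k = 3 (k = 12 - 9 = 3)
y(W) = sqrt(3 + W) (y(W) = sqrt(W + 3) = sqrt(3 + W))
y(10) - 201*29 = sqrt(3 + 10) - 201*29 = sqrt(13) - 5829 = -5829 + sqrt(13)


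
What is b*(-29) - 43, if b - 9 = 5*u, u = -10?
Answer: 1146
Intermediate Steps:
b = -41 (b = 9 + 5*(-10) = 9 - 50 = -41)
b*(-29) - 43 = -41*(-29) - 43 = 1189 - 43 = 1146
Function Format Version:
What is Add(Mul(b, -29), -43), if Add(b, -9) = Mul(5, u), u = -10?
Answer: 1146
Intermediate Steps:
b = -41 (b = Add(9, Mul(5, -10)) = Add(9, -50) = -41)
Add(Mul(b, -29), -43) = Add(Mul(-41, -29), -43) = Add(1189, -43) = 1146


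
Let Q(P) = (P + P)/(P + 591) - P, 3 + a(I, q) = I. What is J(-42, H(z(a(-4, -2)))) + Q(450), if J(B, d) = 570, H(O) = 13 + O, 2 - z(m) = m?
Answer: 41940/347 ≈ 120.86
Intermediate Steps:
a(I, q) = -3 + I
z(m) = 2 - m
Q(P) = -P + 2*P/(591 + P) (Q(P) = (2*P)/(591 + P) - P = 2*P/(591 + P) - P = -P + 2*P/(591 + P))
J(-42, H(z(a(-4, -2)))) + Q(450) = 570 - 1*450*(589 + 450)/(591 + 450) = 570 - 1*450*1039/1041 = 570 - 1*450*1/1041*1039 = 570 - 155850/347 = 41940/347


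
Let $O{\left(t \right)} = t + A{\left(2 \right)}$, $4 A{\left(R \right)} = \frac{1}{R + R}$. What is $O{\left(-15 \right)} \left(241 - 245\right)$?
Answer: $\frac{239}{4} \approx 59.75$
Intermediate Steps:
$A{\left(R \right)} = \frac{1}{8 R}$ ($A{\left(R \right)} = \frac{1}{4 \left(R + R\right)} = \frac{1}{4 \cdot 2 R} = \frac{\frac{1}{2} \frac{1}{R}}{4} = \frac{1}{8 R}$)
$O{\left(t \right)} = \frac{1}{16} + t$ ($O{\left(t \right)} = t + \frac{1}{8 \cdot 2} = t + \frac{1}{8} \cdot \frac{1}{2} = t + \frac{1}{16} = \frac{1}{16} + t$)
$O{\left(-15 \right)} \left(241 - 245\right) = \left(\frac{1}{16} - 15\right) \left(241 - 245\right) = - \frac{239 \left(241 - 245\right)}{16} = \left(- \frac{239}{16}\right) \left(-4\right) = \frac{239}{4}$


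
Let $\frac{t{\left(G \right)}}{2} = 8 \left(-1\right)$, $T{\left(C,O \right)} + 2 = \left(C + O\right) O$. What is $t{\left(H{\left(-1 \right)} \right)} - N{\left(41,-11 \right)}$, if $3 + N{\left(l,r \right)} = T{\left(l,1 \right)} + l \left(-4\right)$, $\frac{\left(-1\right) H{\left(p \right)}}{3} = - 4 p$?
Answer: $111$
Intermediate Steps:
$T{\left(C,O \right)} = -2 + O \left(C + O\right)$ ($T{\left(C,O \right)} = -2 + \left(C + O\right) O = -2 + O \left(C + O\right)$)
$H{\left(p \right)} = 12 p$ ($H{\left(p \right)} = - 3 \left(- 4 p\right) = 12 p$)
$t{\left(G \right)} = -16$ ($t{\left(G \right)} = 2 \cdot 8 \left(-1\right) = 2 \left(-8\right) = -16$)
$N{\left(l,r \right)} = -4 - 3 l$ ($N{\left(l,r \right)} = -3 + \left(\left(-2 + 1^{2} + l 1\right) + l \left(-4\right)\right) = -3 - \left(1 + 3 l\right) = -4 - 3 l$)
$t{\left(H{\left(-1 \right)} \right)} - N{\left(41,-11 \right)} = -16 - \left(-4 - 123\right) = -16 - -127 = -16 + 127 = 111$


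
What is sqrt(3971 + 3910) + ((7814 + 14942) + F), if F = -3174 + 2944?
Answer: 22526 + sqrt(7881) ≈ 22615.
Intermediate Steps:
F = -230
sqrt(3971 + 3910) + ((7814 + 14942) + F) = sqrt(3971 + 3910) + ((7814 + 14942) - 230) = sqrt(7881) + (22756 - 230) = sqrt(7881) + 22526 = 22526 + sqrt(7881)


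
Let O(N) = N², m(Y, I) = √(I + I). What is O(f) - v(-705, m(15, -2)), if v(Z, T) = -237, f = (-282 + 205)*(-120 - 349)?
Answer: 1304149006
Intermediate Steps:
m(Y, I) = √2*√I (m(Y, I) = √(2*I) = √2*√I)
f = 36113 (f = -77*(-469) = 36113)
O(f) - v(-705, m(15, -2)) = 36113² - 1*(-237) = 1304148769 + 237 = 1304149006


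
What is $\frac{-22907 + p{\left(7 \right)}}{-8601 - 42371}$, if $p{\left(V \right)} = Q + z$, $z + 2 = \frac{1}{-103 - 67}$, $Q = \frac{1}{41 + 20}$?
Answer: $\frac{237566221}{528579640} \approx 0.44944$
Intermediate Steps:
$Q = \frac{1}{61} \approx 0.016393$
$z = - \frac{341}{170}$ ($z = -2 + \frac{1}{-103 - 67} = -2 + \frac{1}{-170} = -2 - \frac{1}{170} = - \frac{341}{170} \approx -2.0059$)
$p{\left(V \right)} = - \frac{20631}{10370}$ ($p{\left(V \right)} = \frac{1}{61} - \frac{341}{170} = - \frac{20631}{10370}$)
$\frac{-22907 + p{\left(7 \right)}}{-8601 - 42371} = \frac{-22907 - \frac{20631}{10370}}{-8601 - 42371} = - \frac{237566221}{10370 \left(-50972\right)} = \left(- \frac{237566221}{10370}\right) \left(- \frac{1}{50972}\right) = \frac{237566221}{528579640}$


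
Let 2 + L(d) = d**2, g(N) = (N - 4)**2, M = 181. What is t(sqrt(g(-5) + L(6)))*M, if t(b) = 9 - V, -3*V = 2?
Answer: 5249/3 ≈ 1749.7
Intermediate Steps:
g(N) = (-4 + N)**2
V = -2/3 (V = -1/3*2 = -2/3 ≈ -0.66667)
L(d) = -2 + d**2
t(b) = 29/3 (t(b) = 9 - 1*(-2/3) = 9 + 2/3 = 29/3)
t(sqrt(g(-5) + L(6)))*M = (29/3)*181 = 5249/3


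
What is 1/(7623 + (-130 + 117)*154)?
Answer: 1/5621 ≈ 0.00017790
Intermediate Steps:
1/(7623 + (-130 + 117)*154) = 1/(7623 - 13*154) = 1/(7623 - 2002) = 1/5621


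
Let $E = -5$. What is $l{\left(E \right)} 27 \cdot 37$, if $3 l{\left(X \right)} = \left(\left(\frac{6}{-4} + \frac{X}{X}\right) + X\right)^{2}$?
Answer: $\frac{40293}{4} \approx 10073.0$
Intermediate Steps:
$l{\left(X \right)} = \frac{\left(- \frac{1}{2} + X\right)^{2}}{3}$ ($l{\left(X \right)} = \frac{\left(\left(\frac{6}{-4} + \frac{X}{X}\right) + X\right)^{2}}{3} = \frac{\left(\left(6 \left(- \frac{1}{4}\right) + 1\right) + X\right)^{2}}{3} = \frac{\left(\left(- \frac{3}{2} + 1\right) + X\right)^{2}}{3} = \frac{\left(- \frac{1}{2} + X\right)^{2}}{3}$)
$l{\left(E \right)} 27 \cdot 37 = \frac{\left(-1 + 2 \left(-5\right)\right)^{2}}{12} \cdot 27 \cdot 37 = \frac{\left(-1 - 10\right)^{2}}{12} \cdot 27 \cdot 37 = \frac{\left(-11\right)^{2}}{12} \cdot 27 \cdot 37 = \frac{1}{12} \cdot 121 \cdot 27 \cdot 37 = \frac{121}{12} \cdot 27 \cdot 37 = \frac{1089}{4} \cdot 37 = \frac{40293}{4}$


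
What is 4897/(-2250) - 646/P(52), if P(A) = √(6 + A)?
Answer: -4897/2250 - 323*√58/29 ≈ -87.000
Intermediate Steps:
4897/(-2250) - 646/P(52) = 4897/(-2250) - 646/√(6 + 52) = 4897*(-1/2250) - 646*√58/58 = -4897/2250 - 323*√58/29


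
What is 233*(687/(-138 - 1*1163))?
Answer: -160071/1301 ≈ -123.04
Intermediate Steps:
233*(687/(-138 - 1*1163)) = 233*(687/(-138 - 1163)) = 233*(687/(-1301)) = 233*(687*(-1/1301)) = 233*(-687/1301) = -160071/1301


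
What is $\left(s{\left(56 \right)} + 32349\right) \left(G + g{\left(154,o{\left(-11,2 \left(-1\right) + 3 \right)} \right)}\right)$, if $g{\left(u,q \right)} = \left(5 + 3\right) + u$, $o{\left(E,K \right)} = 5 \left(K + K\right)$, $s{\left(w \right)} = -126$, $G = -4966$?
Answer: $-154799292$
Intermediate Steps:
$o{\left(E,K \right)} = 10 K$ ($o{\left(E,K \right)} = 5 \cdot 2 K = 10 K$)
$g{\left(u,q \right)} = 8 + u$
$\left(s{\left(56 \right)} + 32349\right) \left(G + g{\left(154,o{\left(-11,2 \left(-1\right) + 3 \right)} \right)}\right) = \left(-126 + 32349\right) \left(-4966 + \left(8 + 154\right)\right) = 32223 \left(-4966 + 162\right) = 32223 \left(-4804\right) = -154799292$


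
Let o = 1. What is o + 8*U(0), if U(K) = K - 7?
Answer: -55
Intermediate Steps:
U(K) = -7 + K
o + 8*U(0) = 1 + 8*(-7 + 0) = 1 + 8*(-7) = 1 - 56 = -55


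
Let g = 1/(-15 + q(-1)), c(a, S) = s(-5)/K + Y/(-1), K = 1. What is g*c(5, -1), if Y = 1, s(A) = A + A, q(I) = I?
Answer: 11/16 ≈ 0.68750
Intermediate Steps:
s(A) = 2*A
c(a, S) = -11 (c(a, S) = (2*(-5))/1 + 1/(-1) = -10*1 + 1*(-1) = -10 - 1 = -11)
g = -1/16 (g = 1/(-15 - 1) = 1/(-16) = -1/16 ≈ -0.062500)
g*c(5, -1) = -1/16*(-11) = 11/16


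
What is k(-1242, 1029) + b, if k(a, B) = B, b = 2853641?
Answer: 2854670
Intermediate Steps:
k(-1242, 1029) + b = 1029 + 2853641 = 2854670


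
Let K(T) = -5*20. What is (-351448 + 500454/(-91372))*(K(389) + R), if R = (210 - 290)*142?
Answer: 92003765370150/22843 ≈ 4.0277e+9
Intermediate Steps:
R = -11360 (R = -80*142 = -11360)
K(T) = -100
(-351448 + 500454/(-91372))*(K(389) + R) = (-351448 + 500454/(-91372))*(-100 - 11360) = (-351448 + 500454*(-1/91372))*(-11460) = (-351448 - 250227/45686)*(-11460) = -16056503555/45686*(-11460) = 92003765370150/22843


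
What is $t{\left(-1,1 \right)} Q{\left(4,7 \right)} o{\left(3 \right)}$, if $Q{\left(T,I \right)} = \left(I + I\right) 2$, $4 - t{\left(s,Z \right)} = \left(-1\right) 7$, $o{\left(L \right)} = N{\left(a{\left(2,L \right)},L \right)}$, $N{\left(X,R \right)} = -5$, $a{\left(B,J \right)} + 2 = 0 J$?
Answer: $-1540$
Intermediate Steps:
$a{\left(B,J \right)} = -2$ ($a{\left(B,J \right)} = -2 + 0 J = -2 + 0 = -2$)
$o{\left(L \right)} = -5$
$t{\left(s,Z \right)} = 11$ ($t{\left(s,Z \right)} = 4 - \left(-1\right) 7 = 4 - -7 = 4 + 7 = 11$)
$Q{\left(T,I \right)} = 4 I$ ($Q{\left(T,I \right)} = 2 I 2 = 4 I$)
$t{\left(-1,1 \right)} Q{\left(4,7 \right)} o{\left(3 \right)} = 11 \cdot 4 \cdot 7 \left(-5\right) = 11 \cdot 28 \left(-5\right) = 308 \left(-5\right) = -1540$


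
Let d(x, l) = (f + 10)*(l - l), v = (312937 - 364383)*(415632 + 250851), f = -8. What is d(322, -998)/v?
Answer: 0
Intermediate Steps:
v = -34287884418 (v = -51446*666483 = -34287884418)
d(x, l) = 0 (d(x, l) = (-8 + 10)*(l - l) = 2*0 = 0)
d(322, -998)/v = 0/(-34287884418) = 0*(-1/34287884418) = 0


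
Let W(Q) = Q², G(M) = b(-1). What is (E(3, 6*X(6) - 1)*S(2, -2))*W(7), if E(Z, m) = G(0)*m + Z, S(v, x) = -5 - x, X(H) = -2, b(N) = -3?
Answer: -6174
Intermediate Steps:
G(M) = -3
E(Z, m) = Z - 3*m (E(Z, m) = -3*m + Z = Z - 3*m)
(E(3, 6*X(6) - 1)*S(2, -2))*W(7) = ((3 - 3*(6*(-2) - 1))*(-5 - 1*(-2)))*7² = ((3 - 3*(-12 - 1))*(-5 + 2))*49 = ((3 - 3*(-13))*(-3))*49 = ((3 + 39)*(-3))*49 = (42*(-3))*49 = -126*49 = -6174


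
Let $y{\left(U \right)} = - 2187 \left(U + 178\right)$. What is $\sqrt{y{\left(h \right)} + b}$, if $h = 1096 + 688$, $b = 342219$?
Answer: $5 i \sqrt{157947} \approx 1987.1 i$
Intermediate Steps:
$h = 1784$
$y{\left(U \right)} = -389286 - 2187 U$ ($y{\left(U \right)} = - 2187 \left(178 + U\right) = -389286 - 2187 U$)
$\sqrt{y{\left(h \right)} + b} = \sqrt{\left(-389286 - 3901608\right) + 342219} = \sqrt{-4290894 + 342219} = \sqrt{-3948675} = 5 i \sqrt{157947}$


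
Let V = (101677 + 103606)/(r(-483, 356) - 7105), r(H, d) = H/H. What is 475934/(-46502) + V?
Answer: -6463552601/165175104 ≈ -39.132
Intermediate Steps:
r(H, d) = 1
V = -205283/7104 (V = (101677 + 103606)/(1 - 7105) = 205283/(-7104) = 205283*(-1/7104) = -205283/7104 ≈ -28.897)
475934/(-46502) + V = 475934/(-46502) - 205283/7104 = 475934*(-1/46502) - 205283/7104 = -237967/23251 - 205283/7104 = -6463552601/165175104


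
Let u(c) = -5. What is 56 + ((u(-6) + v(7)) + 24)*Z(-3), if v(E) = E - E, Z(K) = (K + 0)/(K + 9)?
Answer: 93/2 ≈ 46.500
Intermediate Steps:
Z(K) = K/(9 + K)
v(E) = 0
56 + ((u(-6) + v(7)) + 24)*Z(-3) = 56 + ((-5 + 0) + 24)*(-3/(9 - 3)) = 56 + (-5 + 24)*(-3/6) = 56 + 19*(-3*⅙) = 56 + 19*(-½) = 56 - 19/2 = 93/2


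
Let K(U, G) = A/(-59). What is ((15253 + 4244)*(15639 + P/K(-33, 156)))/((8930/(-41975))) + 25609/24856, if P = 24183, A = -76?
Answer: -665014925879929301/210865876 ≈ -3.1537e+9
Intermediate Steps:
K(U, G) = 76/59 (K(U, G) = -76/(-59) = -76*(-1/59) = 76/59)
((15253 + 4244)*(15639 + P/K(-33, 156)))/((8930/(-41975))) + 25609/24856 = ((15253 + 4244)*(15639 + 24183/(76/59)))/((8930/(-41975))) + 25609/24856 = (19497*(15639 + 24183*(59/76)))/((8930*(-1/41975))) + 25609*(1/24856) = (19497*(15639 + 1426797/76))/(-1786/8395) + 25609/24856 = (19497*(2615361/76))*(-8395/1786) + 25609/24856 = (50991693417/76)*(-8395/1786) + 25609/24856 = -428075266235715/135736 + 25609/24856 = -665014925879929301/210865876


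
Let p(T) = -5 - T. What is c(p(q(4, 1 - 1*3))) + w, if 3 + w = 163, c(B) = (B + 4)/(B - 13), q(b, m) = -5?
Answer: 2076/13 ≈ 159.69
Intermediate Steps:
c(B) = (4 + B)/(-13 + B)
w = 160 (w = -3 + 163 = 160)
c(p(q(4, 1 - 1*3))) + w = (4 + (-5 - 1*(-5)))/(-13 + (-5 - 1*(-5))) + 160 = (4 + (-5 + 5))/(-13 + (-5 + 5)) + 160 = (4 + 0)/(-13 + 0) + 160 = 4/(-13) + 160 = -1/13*4 + 160 = -4/13 + 160 = 2076/13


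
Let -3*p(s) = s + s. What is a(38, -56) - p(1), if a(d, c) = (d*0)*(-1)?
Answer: ⅔ ≈ 0.66667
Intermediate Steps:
a(d, c) = 0 (a(d, c) = 0*(-1) = 0)
p(s) = -2*s/3 (p(s) = -(s + s)/3 = -2*s/3)
a(38, -56) - p(1) = 0 - (-2)/3 = 0 - 1*(-⅔) = 0 + ⅔ = ⅔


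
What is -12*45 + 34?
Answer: -506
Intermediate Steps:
-12*45 + 34 = -540 + 34 = -506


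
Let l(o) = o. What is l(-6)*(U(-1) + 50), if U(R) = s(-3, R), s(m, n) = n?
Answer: -294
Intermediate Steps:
U(R) = R
l(-6)*(U(-1) + 50) = -6*(-1 + 50) = -6*49 = -294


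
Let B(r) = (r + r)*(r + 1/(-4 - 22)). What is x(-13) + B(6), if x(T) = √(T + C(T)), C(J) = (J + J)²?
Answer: 930/13 + √663 ≈ 97.287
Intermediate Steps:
C(J) = 4*J² (C(J) = (2*J)² = 4*J²)
x(T) = √(T + 4*T²)
B(r) = 2*r*(-1/26 + r) (B(r) = (2*r)*(r + 1/(-26)) = (2*r)*(r - 1/26) = (2*r)*(-1/26 + r) = 2*r*(-1/26 + r))
x(-13) + B(6) = √(-13*(1 + 4*(-13))) + (1/13)*6*(-1 + 26*6) = √(-13*(1 - 52)) + (1/13)*6*(-1 + 156) = √(-13*(-51)) + (1/13)*6*155 = √663 + 930/13 = 930/13 + √663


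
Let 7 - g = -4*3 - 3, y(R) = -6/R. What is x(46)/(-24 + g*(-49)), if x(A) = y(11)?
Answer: 3/6061 ≈ 0.00049497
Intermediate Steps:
g = 22 (g = 7 - (-4*3 - 3) = 7 - (-12 - 3) = 7 - 1*(-15) = 7 + 15 = 22)
x(A) = -6/11
x(46)/(-24 + g*(-49)) = -6/(11*(-24 + 22*(-49))) = -6/(11*(-24 - 1078)) = -6/11/(-1102) = -6/11*(-1/1102) = 3/6061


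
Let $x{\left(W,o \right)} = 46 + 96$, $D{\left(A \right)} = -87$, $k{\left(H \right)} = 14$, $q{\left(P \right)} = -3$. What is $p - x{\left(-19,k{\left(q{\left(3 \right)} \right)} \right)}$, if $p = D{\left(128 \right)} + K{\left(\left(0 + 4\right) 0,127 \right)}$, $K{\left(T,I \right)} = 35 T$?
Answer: $-229$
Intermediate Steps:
$x{\left(W,o \right)} = 142$
$p = -87$ ($p = -87 + 35 \left(0 + 4\right) 0 = -87 + 35 \cdot 4 \cdot 0 = -87 + 35 \cdot 0 = -87 + 0 = -87$)
$p - x{\left(-19,k{\left(q{\left(3 \right)} \right)} \right)} = -87 - 142 = -229$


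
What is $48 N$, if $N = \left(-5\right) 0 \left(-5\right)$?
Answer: $0$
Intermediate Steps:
$N = 0$ ($N = 0 \left(-5\right) = 0$)
$48 N = 48 \cdot 0 = 0$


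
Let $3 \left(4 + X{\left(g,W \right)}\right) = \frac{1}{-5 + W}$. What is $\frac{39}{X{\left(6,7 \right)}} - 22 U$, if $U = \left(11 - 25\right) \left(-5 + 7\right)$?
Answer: $\frac{13934}{23} \approx 605.83$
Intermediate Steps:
$X{\left(g,W \right)} = -4 + \frac{1}{3 \left(-5 + W\right)}$
$U = -28$ ($U = \left(-14\right) 2 = -28$)
$\frac{39}{X{\left(6,7 \right)}} - 22 U = \frac{39}{\frac{1}{3} \frac{1}{-5 + 7} \left(61 - 84\right)} - -616 = \frac{39}{\frac{1}{3} \cdot \frac{1}{2} \left(61 - 84\right)} + 616 = \frac{39}{\frac{1}{3} \cdot \frac{1}{2} \left(-23\right)} + 616 = \frac{39}{- \frac{23}{6}} + 616 = 39 \left(- \frac{6}{23}\right) + 616 = - \frac{234}{23} + 616 = \frac{13934}{23}$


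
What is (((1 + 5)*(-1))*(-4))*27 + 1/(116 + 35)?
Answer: 97849/151 ≈ 648.01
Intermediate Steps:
(((1 + 5)*(-1))*(-4))*27 + 1/(116 + 35) = ((6*(-1))*(-4))*27 + 1/151 = -6*(-4)*27 + 1/151 = 24*27 + 1/151 = 648 + 1/151 = 97849/151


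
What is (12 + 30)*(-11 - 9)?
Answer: -840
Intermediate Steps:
(12 + 30)*(-11 - 9) = 42*(-20) = -840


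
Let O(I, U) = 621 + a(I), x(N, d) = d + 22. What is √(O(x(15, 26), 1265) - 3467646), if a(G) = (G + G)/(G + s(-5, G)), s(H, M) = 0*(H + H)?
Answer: I*√3467023 ≈ 1862.0*I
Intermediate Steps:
s(H, M) = 0 (s(H, M) = 0*(2*H) = 0)
a(G) = 2 (a(G) = (G + G)/(G + 0) = (2*G)/G = 2)
x(N, d) = 22 + d
O(I, U) = 623 (O(I, U) = 621 + 2 = 623)
√(O(x(15, 26), 1265) - 3467646) = √(623 - 3467646) = √(-3467023) = I*√3467023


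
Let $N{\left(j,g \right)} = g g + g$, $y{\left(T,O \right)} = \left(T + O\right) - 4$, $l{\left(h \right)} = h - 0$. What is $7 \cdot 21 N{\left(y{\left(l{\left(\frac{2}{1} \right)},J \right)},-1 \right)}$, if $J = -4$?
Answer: $0$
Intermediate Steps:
$l{\left(h \right)} = h$ ($l{\left(h \right)} = h + 0 = h$)
$y{\left(T,O \right)} = -4 + O + T$ ($y{\left(T,O \right)} = \left(O + T\right) - 4 = -4 + O + T$)
$N{\left(j,g \right)} = g + g^{2}$ ($N{\left(j,g \right)} = g^{2} + g = g + g^{2}$)
$7 \cdot 21 N{\left(y{\left(l{\left(\frac{2}{1} \right)},J \right)},-1 \right)} = 7 \cdot 21 \left(- (1 - 1)\right) = 147 \left(\left(-1\right) 0\right) = 147 \cdot 0 = 0$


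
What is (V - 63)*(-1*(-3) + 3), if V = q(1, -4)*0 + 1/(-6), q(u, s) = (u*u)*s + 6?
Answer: -379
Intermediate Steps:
q(u, s) = 6 + s*u² (q(u, s) = u²*s + 6 = s*u² + 6 = 6 + s*u²)
V = -⅙ (V = (6 - 4*1²)*0 + 1/(-6) = (6 - 4*1)*0 - ⅙ = (6 - 4)*0 - ⅙ = 2*0 - ⅙ = 0 - ⅙ = -⅙ ≈ -0.16667)
(V - 63)*(-1*(-3) + 3) = (-⅙ - 63)*(-1*(-3) + 3) = -379*(3 + 3)/6 = -379/6*6 = -379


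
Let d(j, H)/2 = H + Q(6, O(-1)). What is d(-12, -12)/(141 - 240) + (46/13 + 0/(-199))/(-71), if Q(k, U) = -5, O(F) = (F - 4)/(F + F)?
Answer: 26828/91377 ≈ 0.29360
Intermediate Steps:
O(F) = (-4 + F)/(2*F) (O(F) = (-4 + F)/((2*F)) = (-4 + F)*(1/(2*F)) = (-4 + F)/(2*F))
d(j, H) = -10 + 2*H (d(j, H) = 2*(H - 5) = 2*(-5 + H) = -10 + 2*H)
d(-12, -12)/(141 - 240) + (46/13 + 0/(-199))/(-71) = (-10 + 2*(-12))/(141 - 240) + (46/13 + 0/(-199))/(-71) = (-10 - 24)/(-99) + (46*(1/13) + 0*(-1/199))*(-1/71) = -34*(-1/99) + (46/13 + 0)*(-1/71) = 34/99 + (46/13)*(-1/71) = 34/99 - 46/923 = 26828/91377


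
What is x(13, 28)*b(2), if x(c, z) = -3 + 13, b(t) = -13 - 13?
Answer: -260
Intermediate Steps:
b(t) = -26
x(c, z) = 10
x(13, 28)*b(2) = 10*(-26) = -260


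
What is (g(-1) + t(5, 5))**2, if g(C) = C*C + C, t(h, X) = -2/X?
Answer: 4/25 ≈ 0.16000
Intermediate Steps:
g(C) = C + C**2 (g(C) = C**2 + C = C + C**2)
(g(-1) + t(5, 5))**2 = (-(1 - 1) - 2/5)**2 = (-1*0 - 2*1/5)**2 = (0 - 2/5)**2 = (-2/5)**2 = 4/25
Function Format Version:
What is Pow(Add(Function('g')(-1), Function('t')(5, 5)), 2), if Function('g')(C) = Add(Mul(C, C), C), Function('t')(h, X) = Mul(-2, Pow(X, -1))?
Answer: Rational(4, 25) ≈ 0.16000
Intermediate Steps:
Function('g')(C) = Add(C, Pow(C, 2)) (Function('g')(C) = Add(Pow(C, 2), C) = Add(C, Pow(C, 2)))
Pow(Add(Function('g')(-1), Function('t')(5, 5)), 2) = Pow(Add(Mul(-1, Add(1, -1)), Mul(-2, Pow(5, -1))), 2) = Pow(Add(Mul(-1, 0), Mul(-2, Rational(1, 5))), 2) = Pow(Add(0, Rational(-2, 5)), 2) = Pow(Rational(-2, 5), 2) = Rational(4, 25)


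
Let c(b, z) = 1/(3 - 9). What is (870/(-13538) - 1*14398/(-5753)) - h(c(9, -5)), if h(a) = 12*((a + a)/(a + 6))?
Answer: 608303159/194710285 ≈ 3.1241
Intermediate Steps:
c(b, z) = -1/6 (c(b, z) = 1/(-6) = -1/6)
h(a) = 24*a/(6 + a) (h(a) = 12*((2*a)/(6 + a)) = 12*(2*a/(6 + a)) = 24*a/(6 + a))
(870/(-13538) - 1*14398/(-5753)) - h(c(9, -5)) = (870/(-13538) - 1*14398/(-5753)) - 24*(-1)/(6*(6 - 1/6)) = (870*(-1/13538) - 14398*(-1/5753)) - 24*(-1)/(6*35/6) = (-435/6769 + 14398/5753) - 24*(-1)*6/(6*35) = 94957507/38942057 - 1*(-24/35) = 94957507/38942057 + 24/35 = 608303159/194710285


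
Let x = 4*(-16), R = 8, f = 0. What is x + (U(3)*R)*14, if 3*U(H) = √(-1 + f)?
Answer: -64 + 112*I/3 ≈ -64.0 + 37.333*I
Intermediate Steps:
x = -64
U(H) = I/3 (U(H) = √(-1 + 0)/3 = √(-1)/3 = I/3)
x + (U(3)*R)*14 = -64 + ((I/3)*8)*14 = -64 + (8*I/3)*14 = -64 + 112*I/3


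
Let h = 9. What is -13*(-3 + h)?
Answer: -78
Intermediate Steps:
-13*(-3 + h) = -13*(-3 + 9) = -13*6 = -78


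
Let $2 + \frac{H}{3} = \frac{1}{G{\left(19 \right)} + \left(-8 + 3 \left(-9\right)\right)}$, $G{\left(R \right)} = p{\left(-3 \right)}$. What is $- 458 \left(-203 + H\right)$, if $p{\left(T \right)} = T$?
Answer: $\frac{1819405}{19} \approx 95758.0$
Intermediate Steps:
$G{\left(R \right)} = -3$
$H = - \frac{231}{38}$ ($H = -6 + \frac{3}{-3 + \left(-8 + 3 \left(-9\right)\right)} = -6 + \frac{3}{-3 - 35} = -6 + \frac{3}{-38} = -6 + 3 \left(- \frac{1}{38}\right) = -6 - \frac{3}{38} = - \frac{231}{38} \approx -6.0789$)
$- 458 \left(-203 + H\right) = - 458 \left(-203 - \frac{231}{38}\right) = \left(-458\right) \left(- \frac{7945}{38}\right) = \frac{1819405}{19}$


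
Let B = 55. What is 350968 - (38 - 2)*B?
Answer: 348988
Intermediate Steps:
350968 - (38 - 2)*B = 350968 - (38 - 2)*55 = 350968 - 36*55 = 350968 - 1*1980 = 350968 - 1980 = 348988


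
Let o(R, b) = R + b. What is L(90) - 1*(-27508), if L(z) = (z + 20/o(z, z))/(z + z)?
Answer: 44563771/1620 ≈ 27509.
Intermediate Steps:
L(z) = (z + 10/z)/(2*z) (L(z) = (z + 20/(z + z))/(z + z) = (z + 20/((2*z)))/((2*z)) = (z + 20*(1/(2*z)))*(1/(2*z)) = (z + 10/z)*(1/(2*z)) = (z + 10/z)/(2*z))
L(90) - 1*(-27508) = (½ + 5/90²) - 1*(-27508) = (½ + 5*(1/8100)) + 27508 = (½ + 1/1620) + 27508 = 811/1620 + 27508 = 44563771/1620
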